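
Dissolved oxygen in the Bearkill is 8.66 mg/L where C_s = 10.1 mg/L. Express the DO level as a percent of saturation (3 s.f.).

% saturation = C/C_s × 100 = 8.66/10.1 × 100 = 85.7 %.

85.7 % saturation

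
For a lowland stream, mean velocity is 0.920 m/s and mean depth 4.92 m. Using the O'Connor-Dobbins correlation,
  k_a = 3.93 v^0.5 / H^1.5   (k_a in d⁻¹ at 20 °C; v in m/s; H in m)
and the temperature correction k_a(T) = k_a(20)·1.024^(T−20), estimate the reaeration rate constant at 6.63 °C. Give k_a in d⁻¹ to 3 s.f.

k_a(20) = 3.93 × 0.920^0.5 / 4.92^1.5 = 3.93 × 0.9592 / 10.91 = 0.3454 d⁻¹.
k_a(6.63) = 0.3454 × 1.024^(6.63−20) = 0.3454 × 0.7283 = 0.2516 d⁻¹.

k_a ≈ 0.252 d⁻¹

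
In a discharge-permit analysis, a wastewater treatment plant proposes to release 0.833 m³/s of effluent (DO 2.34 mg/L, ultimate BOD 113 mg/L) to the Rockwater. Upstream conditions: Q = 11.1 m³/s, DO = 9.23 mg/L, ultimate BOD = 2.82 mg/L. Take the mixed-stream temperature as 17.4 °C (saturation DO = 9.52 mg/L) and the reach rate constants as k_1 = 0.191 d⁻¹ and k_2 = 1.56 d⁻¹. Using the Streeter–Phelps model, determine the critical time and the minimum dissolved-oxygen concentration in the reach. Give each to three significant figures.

Mixed DO = (11.1×9.23 + 0.833×2.34)/(11.1+0.833) = 104.4/11.93 = 8.749 mg/L.
Mixed L₀ = (11.1×2.82 + 0.833×113)/(11.93) = 125.4/11.93 = 10.51 mg/L.
Initial deficit D₀ = C_s − DO₀ = 9.52 − 8.749 = 0.7710 mg/L.
t_c = (1/1.369) ln[(1.56/0.191)(1 − 0.7710×1.369/(0.191×10.51))] = 0.7305 × ln(3.874) = 0.9892 d.
D_c = (0.191/1.56) × 10.51 × e^(−0.191×0.9892) = 0.1224 × 10.51 × 0.8278 = 1.065 mg/L.
Minimum DO = 9.52 − 1.065 = 8.455 mg/L.

t_c ≈ 0.989 d; minimum DO ≈ 8.45 mg/L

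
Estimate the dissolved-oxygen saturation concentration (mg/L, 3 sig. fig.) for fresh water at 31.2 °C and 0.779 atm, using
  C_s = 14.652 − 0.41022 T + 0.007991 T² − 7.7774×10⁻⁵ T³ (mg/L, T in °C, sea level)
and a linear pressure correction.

C_s ≈ 5.66 mg/L

At sea level: C_s = 14.652 − 0.41022×31.2 + 0.007991×31.2² − 7.7774×10⁻⁵×31.2³ = 7.270 mg/L.
Pressure correction: C_s' = 7.270 × 0.779 = 5.663 mg/L.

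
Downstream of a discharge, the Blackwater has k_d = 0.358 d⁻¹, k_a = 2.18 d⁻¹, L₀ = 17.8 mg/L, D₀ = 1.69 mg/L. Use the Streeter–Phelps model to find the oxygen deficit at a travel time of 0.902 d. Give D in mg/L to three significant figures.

D ≈ 2.28 mg/L

k_d L₀/(k_a−k_d) = 0.358×17.8/(2.18−0.358) = 6.372/1.822 = 3.497 mg/L.
e^(−k_d t) = e^(−0.358×0.9020) = 0.7240; e^(−k_a t) = e^(−2.18×0.9020) = 0.1400.
D = 3.497 × (0.7240 − 0.1400) + 1.69 × 0.1400 = 2.043 + 0.2365 = 2.279 mg/L.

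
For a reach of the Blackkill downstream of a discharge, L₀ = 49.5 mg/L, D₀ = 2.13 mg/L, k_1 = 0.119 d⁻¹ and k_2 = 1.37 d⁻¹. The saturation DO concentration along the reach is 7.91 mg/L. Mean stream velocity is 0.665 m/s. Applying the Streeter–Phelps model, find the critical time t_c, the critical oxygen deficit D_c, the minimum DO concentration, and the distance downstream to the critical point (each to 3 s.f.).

t_c ≈ 1.47 d; D_c ≈ 3.61 mg/L; min DO ≈ 4.30 mg/L; x_c ≈ 84.6 km

t_c = [1/(k_2−k_1)] ln[(k_2/k_1)(1 − D₀(k_2−k_1)/(k_1 L₀))]
= [1/(1.37−0.119)] ln[(1.37/0.119)(1 − 2.13×1.251/(0.119×49.5))]
= (1/1.251) ln[11.51 × 0.5476] = 0.7994 × ln(6.305) = 0.7994 × 1.841 = 1.472 d.
L(t_c) = L₀ e^(−k_1 t_c) = 49.5 × 0.8393 = 41.55 mg/L, and at the critical point k_2 D_c = k_1 L, so D_c = (0.119/1.37) × 41.55 = 3.609 mg/L.
Minimum DO = C_s − D_c = 7.91 − 3.609 = 4.301 mg/L.
x_c = v t_c = 0.665 m/s × 1.472 d × 86400 s/d = 84570 m ≈ 84.6 km.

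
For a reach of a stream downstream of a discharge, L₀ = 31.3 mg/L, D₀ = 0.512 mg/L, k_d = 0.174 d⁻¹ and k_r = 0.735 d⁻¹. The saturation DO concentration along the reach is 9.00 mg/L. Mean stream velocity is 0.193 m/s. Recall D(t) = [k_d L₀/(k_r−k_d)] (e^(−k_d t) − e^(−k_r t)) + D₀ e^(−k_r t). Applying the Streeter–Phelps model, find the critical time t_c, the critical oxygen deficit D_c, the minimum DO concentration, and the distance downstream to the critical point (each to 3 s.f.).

At the critical point dD/dt = 0, so k_d L₀ e^(−k_d t) = k_r D. Substituting D(t) from the Streeter–Phelps equation and solving for t gives
t_c = ln[(k_r/k_d)(1 − D₀(k_r−k_d)/(k_d L₀))] / (k_r−k_d).
Here k_r−k_d = 0.5610 d⁻¹ and 1 − D₀(k_r−k_d)/(k_d L₀) = 1 − 0.512×0.5610/(0.174×31.3) = 0.9473, so
t_c = ln(4.224 × 0.9473) / 0.5610 = 1.387 / 0.5610 = 2.472 d.
L(t_c) = L₀ e^(−k_d t_c) = 31.3 × 0.6505 = 20.36 mg/L, and at the critical point k_r D_c = k_d L, so D_c = (0.174/0.735) × 20.36 = 4.820 mg/L.
Minimum DO = C_s − D_c = 9.00 − 4.820 = 4.180 mg/L.
x_c = v t_c = 0.193 m/s × 2.472 d × 86400 s/d = 41220 m ≈ 41.2 km.

t_c ≈ 2.47 d; D_c ≈ 4.82 mg/L; min DO ≈ 4.18 mg/L; x_c ≈ 41.2 km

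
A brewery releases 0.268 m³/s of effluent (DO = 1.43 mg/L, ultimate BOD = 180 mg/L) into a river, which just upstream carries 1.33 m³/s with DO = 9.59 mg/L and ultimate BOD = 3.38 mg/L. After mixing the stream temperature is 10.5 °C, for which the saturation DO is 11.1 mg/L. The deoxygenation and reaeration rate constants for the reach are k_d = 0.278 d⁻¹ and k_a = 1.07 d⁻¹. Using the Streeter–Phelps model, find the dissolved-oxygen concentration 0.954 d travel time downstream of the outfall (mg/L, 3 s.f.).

Mixed DO = (1.33×9.59 + 0.268×1.43)/(1.33+0.268) = 13.14/1.598 = 8.221 mg/L.
Mixed L₀ = (1.33×3.38 + 0.268×180)/(1.598) = 52.74/1.598 = 33.00 mg/L.
Initial deficit D₀ = C_s − DO₀ = 11.1 − 8.221 = 2.879 mg/L.
D(0.954) = [0.278×33.00/(1.07−0.278)](e^(−0.278×0.954) − e^(−1.07×0.954)) + 2.879 e^(−1.07×0.954)
= 11.58 × (0.7670 − 0.3603) + 2.879 × 0.3603 = 5.749 mg/L.
DO = 11.1 − 5.749 = 5.351 mg/L.

DO ≈ 5.35 mg/L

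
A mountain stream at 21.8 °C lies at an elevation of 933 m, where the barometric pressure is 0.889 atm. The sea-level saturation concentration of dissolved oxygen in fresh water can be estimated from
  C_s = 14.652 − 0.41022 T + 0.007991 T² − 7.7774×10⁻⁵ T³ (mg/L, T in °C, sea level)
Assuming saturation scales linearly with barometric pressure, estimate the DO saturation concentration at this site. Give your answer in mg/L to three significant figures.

At sea level: C_s = 14.652 − 0.41022×21.8 + 0.007991×21.8² − 7.7774×10⁻⁵×21.8³ = 8.701 mg/L.
Pressure correction: C_s' = 8.701 × 0.889 = 7.735 mg/L.

C_s ≈ 7.74 mg/L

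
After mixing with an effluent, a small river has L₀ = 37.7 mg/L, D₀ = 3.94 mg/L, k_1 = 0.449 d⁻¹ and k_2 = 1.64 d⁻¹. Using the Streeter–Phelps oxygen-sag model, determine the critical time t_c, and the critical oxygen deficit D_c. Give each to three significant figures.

t_c ≈ 0.815 d; D_c ≈ 7.16 mg/L

t_c = [1/(k_2−k_1)] ln[(k_2/k_1)(1 − D₀(k_2−k_1)/(k_1 L₀))]
= [1/(1.64−0.449)] ln[(1.64/0.449)(1 − 3.94×1.191/(0.449×37.7))]
= (1/1.191) ln[3.653 × 0.7228] = 0.8396 × ln(2.640) = 0.8396 × 0.9708 = 0.8151 d.
D_c = (k_1/k_2) L₀ e^(−k_1 t_c) = (0.449/1.64) × 37.7 × e^(−0.449×0.8151) = 0.2738 × 37.7 × 0.6935 = 7.158 mg/L.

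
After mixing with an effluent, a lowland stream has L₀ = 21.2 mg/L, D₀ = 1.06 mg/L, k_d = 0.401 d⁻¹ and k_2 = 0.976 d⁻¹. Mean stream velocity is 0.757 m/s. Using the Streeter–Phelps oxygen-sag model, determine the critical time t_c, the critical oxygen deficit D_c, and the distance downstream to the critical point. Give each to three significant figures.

t_c ≈ 1.42 d; D_c ≈ 4.93 mg/L; x_c ≈ 92.7 km

With k_2/k_d = 2.434 and 1 − D₀(k_2−k_d)/(k_d L₀) = 0.9283,
t_c = ln(2.434 × 0.9283) / (0.976 − 0.401) = ln(2.259) / 0.5750 = 0.8151/0.5750 = 1.418 d.
D_c = (k_d/k_2) L₀ e^(−k_d t_c) = (0.401/0.976) × 21.2 × e^(−0.401×1.418) = 0.4109 × 21.2 × 0.5664 = 4.934 mg/L.
x_c = v t_c = 0.757 m/s × 1.418 d × 86400 s/d = 92720 m ≈ 92.7 km.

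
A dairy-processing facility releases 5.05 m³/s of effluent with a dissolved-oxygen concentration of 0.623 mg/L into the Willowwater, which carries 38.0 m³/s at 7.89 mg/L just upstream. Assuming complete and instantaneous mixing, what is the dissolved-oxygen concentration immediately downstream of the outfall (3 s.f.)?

Flow-weighted mixing: C = (Q_r C_r + Q_w C_w)/(Q_r + Q_w)
= (38.0×7.89 + 5.05×0.623)/(38.0 + 5.05) = 303.0/43.05 = 7.038 mg/L.

7.04 mg/L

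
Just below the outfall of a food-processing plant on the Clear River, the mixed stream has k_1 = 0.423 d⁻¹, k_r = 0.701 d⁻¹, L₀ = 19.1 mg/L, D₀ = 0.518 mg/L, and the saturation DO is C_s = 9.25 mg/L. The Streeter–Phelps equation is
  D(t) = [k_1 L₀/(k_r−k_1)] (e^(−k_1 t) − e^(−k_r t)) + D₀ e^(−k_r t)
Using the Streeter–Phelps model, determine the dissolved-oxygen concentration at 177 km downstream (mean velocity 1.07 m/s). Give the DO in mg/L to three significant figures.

Travel time t = x/v = 177 km / (1.07 m/s) = 177000 m / 1.07 m/s = 165400 s = 1.915 d.
k_1 L₀/(k_r−k_1) = 0.423×19.1/(0.701−0.423) = 8.079/0.2780 = 29.06 mg/L.
e^(−k_1 t) = e^(−0.423×1.915) = 0.4449; e^(−k_r t) = e^(−0.701×1.915) = 0.2613.
D = 29.06 × (0.4449 − 0.2613) + 0.518 × 0.2613 = 5.337 + 0.1353 = 5.472 mg/L.
DO = C_s − D = 9.25 − 5.472 = 3.778 mg/L.

DO ≈ 3.78 mg/L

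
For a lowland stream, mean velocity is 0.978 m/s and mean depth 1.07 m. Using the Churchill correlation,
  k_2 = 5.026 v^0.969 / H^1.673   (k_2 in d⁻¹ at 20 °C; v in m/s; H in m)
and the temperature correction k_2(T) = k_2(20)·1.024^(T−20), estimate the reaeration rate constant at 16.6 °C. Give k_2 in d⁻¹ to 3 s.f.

k_2(20) = 5.026 × 0.978^0.969 / 1.07^1.673 = 5.026 × 0.9787 / 1.120 = 4.392 d⁻¹.
k_2(16.6) = 4.392 × 1.024^(16.6−20) = 4.392 × 0.9225 = 4.052 d⁻¹.

k_2 ≈ 4.05 d⁻¹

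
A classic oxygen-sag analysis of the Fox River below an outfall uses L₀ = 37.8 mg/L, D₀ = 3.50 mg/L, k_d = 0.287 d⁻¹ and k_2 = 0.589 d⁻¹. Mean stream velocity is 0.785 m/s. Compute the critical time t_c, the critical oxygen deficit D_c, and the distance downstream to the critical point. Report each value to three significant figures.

t_c ≈ 2.04 d; D_c ≈ 10.3 mg/L; x_c ≈ 138 km

t_c = [1/(k_2−k_d)] ln[(k_2/k_d)(1 − D₀(k_2−k_d)/(k_d L₀))]
= [1/(0.589−0.287)] ln[(0.589/0.287)(1 − 3.50×0.3020/(0.287×37.8))]
= (1/0.3020) ln[2.052 × 0.9026] = 3.311 × ln(1.852) = 3.311 × 0.6164 = 2.041 d.
L(t_c) = L₀ e^(−k_d t_c) = 37.8 × 0.5567 = 21.04 mg/L, and at the critical point k_2 D_c = k_d L, so D_c = (0.287/0.589) × 21.04 = 10.25 mg/L.
x_c = v t_c = 0.785 m/s × 2.041 d × 86400 s/d = 138400 m ≈ 138 km.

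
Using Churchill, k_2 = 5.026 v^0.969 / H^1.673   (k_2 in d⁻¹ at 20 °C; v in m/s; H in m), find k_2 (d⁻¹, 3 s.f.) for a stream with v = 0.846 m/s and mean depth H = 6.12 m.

k_2 = 5.026 × 0.846^0.969 / 6.12^1.673 = 5.026 × 0.8504 / 20.71 = 0.2064 d⁻¹.

k_2 ≈ 0.206 d⁻¹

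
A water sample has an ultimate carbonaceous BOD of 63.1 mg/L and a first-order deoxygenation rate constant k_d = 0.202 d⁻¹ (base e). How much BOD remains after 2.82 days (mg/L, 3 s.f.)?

L_t = L₀ e^(−k_d t) = 63.1 × e^(−0.202×2.82) = 63.1 × 0.5657 = 35.70 mg/L.

L ≈ 35.7 mg/L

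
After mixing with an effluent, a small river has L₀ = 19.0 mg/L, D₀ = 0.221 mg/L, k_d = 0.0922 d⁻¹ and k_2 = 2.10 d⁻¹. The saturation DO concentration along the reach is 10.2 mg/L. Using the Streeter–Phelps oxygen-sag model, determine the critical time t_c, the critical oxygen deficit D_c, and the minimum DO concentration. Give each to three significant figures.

At the critical point dD/dt = 0, so k_d L₀ e^(−k_d t) = k_2 D. Substituting D(t) from the Streeter–Phelps equation and solving for t gives
t_c = ln[(k_2/k_d)(1 − D₀(k_2−k_d)/(k_d L₀))] / (k_2−k_d).
Here k_2−k_d = 2.008 d⁻¹ and 1 − D₀(k_2−k_d)/(k_d L₀) = 1 − 0.221×2.008/(0.0922×19.0) = 0.7467, so
t_c = ln(22.78 × 0.7467) / 2.008 = 2.834 / 2.008 = 1.411 d.
D_c = (k_d/k_2) L₀ e^(−k_d t_c) = (0.0922/2.10) × 19.0 × e^(−0.0922×1.411) = 0.04390 × 19.0 × 0.8780 = 0.7324 mg/L.
Minimum DO = C_s − D_c = 10.2 − 0.7324 = 9.468 mg/L.

t_c ≈ 1.41 d; D_c ≈ 0.732 mg/L; min DO ≈ 9.47 mg/L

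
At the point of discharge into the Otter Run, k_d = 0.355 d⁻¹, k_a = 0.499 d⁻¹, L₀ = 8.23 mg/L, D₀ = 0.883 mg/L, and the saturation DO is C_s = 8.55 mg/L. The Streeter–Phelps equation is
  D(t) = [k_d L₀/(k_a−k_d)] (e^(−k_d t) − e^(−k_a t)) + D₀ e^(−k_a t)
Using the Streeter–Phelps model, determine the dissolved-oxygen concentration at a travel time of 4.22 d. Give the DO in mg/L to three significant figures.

k_d L₀/(k_a−k_d) = 0.355×8.23/(0.499−0.355) = 2.922/0.1440 = 20.29 mg/L.
e^(−k_d t) = e^(−0.355×4.220) = 0.2236; e^(−k_a t) = e^(−0.499×4.220) = 0.1218.
D = 20.29 × (0.2236 − 0.1218) + 0.883 × 0.1218 = 2.066 + 0.1075 = 2.173 mg/L.
DO = C_s − D = 8.55 − 2.173 = 6.377 mg/L.

DO ≈ 6.38 mg/L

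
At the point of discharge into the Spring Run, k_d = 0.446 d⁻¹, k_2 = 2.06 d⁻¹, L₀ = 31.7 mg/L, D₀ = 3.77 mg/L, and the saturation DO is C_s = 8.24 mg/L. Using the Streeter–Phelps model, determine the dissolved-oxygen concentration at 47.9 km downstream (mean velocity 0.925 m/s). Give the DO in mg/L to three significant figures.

DO ≈ 2.99 mg/L

Travel time t = x/v = 47.9 km / (0.925 m/s) = 47900 m / 0.925 m/s = 51780 s = 0.5993 d.
k_d L₀/(k_2−k_d) = 0.446×31.7/(2.06−0.446) = 14.14/1.614 = 8.760 mg/L.
e^(−k_d t) = e^(−0.446×0.5993) = 0.7654; e^(−k_2 t) = e^(−2.06×0.5993) = 0.2909.
D = 8.760 × (0.7654 − 0.2909) + 3.77 × 0.2909 = 4.157 + 1.097 = 5.253 mg/L.
DO = C_s − D = 8.24 − 5.253 = 2.987 mg/L.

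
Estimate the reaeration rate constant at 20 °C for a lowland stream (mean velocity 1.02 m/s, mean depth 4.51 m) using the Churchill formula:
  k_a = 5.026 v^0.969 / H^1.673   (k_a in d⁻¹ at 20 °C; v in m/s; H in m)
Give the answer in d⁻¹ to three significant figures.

k_a ≈ 0.412 d⁻¹

k_a = 5.026 × 1.02^0.969 / 4.51^1.673 = 5.026 × 1.019 / 12.43 = 0.4122 d⁻¹.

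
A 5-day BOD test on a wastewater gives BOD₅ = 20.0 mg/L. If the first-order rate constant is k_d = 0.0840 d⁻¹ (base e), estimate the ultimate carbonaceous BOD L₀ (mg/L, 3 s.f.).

L₀ ≈ 58.3 mg/L

BOD₅ = L₀(1 − e^(−5k_d)) ⇒ L₀ = BOD₅ / (1 − e^(−5×0.0840))
= 20.0 / (1 − 0.6570) = 20.0 / 0.3430 = 58.32 mg/L.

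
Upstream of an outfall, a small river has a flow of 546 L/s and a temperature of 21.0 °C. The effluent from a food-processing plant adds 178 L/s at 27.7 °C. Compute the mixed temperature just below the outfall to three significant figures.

22.6 °C

Flow-weighted mixing: C = (Q_r C_r + Q_w C_w)/(Q_r + Q_w)
= (546×21.0 + 178×27.7)/(546 + 178) = 16400/724.0 = 22.65 °C.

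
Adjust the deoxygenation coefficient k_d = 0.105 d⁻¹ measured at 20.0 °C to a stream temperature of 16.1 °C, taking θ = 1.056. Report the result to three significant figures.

k_d(T₂) = k_d(T₁) · θ^(T₂−T₁) = 0.105 × 1.056^(16.1−20.0)
= 0.105 × 1.056^-3.90 = 0.105 × 0.8086 = 0.08490 d⁻¹.

k_d ≈ 0.0849 d⁻¹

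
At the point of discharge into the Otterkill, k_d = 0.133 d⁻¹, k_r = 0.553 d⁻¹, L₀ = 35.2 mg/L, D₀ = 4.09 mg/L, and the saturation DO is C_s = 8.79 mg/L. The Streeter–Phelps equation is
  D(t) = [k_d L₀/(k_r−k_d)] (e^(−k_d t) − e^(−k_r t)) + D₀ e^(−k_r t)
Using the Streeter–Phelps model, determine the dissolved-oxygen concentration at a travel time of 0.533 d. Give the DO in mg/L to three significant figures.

DO ≈ 3.66 mg/L

k_d L₀/(k_r−k_d) = 0.133×35.2/(0.553−0.133) = 4.682/0.4200 = 11.15 mg/L.
e^(−k_d t) = e^(−0.133×0.5330) = 0.9316; e^(−k_r t) = e^(−0.553×0.5330) = 0.7447.
D = 11.15 × (0.9316 − 0.7447) + 4.09 × 0.7447 = 2.083 + 3.046 = 5.129 mg/L.
DO = C_s − D = 8.79 − 5.129 = 3.661 mg/L.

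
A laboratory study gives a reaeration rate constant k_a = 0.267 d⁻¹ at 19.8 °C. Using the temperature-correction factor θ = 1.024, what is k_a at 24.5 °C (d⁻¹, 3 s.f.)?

k_a ≈ 0.298 d⁻¹

k_a(T₂) = k_a(T₁) · θ^(T₂−T₁) = 0.267 × 1.024^(24.5−19.8)
= 0.267 × 1.024^4.70 = 0.267 × 1.118 = 0.2985 d⁻¹.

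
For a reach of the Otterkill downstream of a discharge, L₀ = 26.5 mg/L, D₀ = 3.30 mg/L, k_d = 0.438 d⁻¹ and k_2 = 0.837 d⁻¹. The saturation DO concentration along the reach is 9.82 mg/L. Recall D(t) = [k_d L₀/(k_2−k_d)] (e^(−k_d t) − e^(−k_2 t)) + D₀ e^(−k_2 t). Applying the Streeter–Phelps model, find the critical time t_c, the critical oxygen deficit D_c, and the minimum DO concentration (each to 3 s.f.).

At the critical point dD/dt = 0, so k_d L₀ e^(−k_d t) = k_2 D. Substituting D(t) from the Streeter–Phelps equation and solving for t gives
t_c = ln[(k_2/k_d)(1 − D₀(k_2−k_d)/(k_d L₀))] / (k_2−k_d).
Here k_2−k_d = 0.3990 d⁻¹ and 1 − D₀(k_2−k_d)/(k_d L₀) = 1 − 3.30×0.3990/(0.438×26.5) = 0.8866, so
t_c = ln(1.911 × 0.8866) / 0.3990 = 0.5272 / 0.3990 = 1.321 d.
D_c = (k_d/k_2) L₀ e^(−k_d t_c) = (0.438/0.837) × 26.5 × e^(−0.438×1.321) = 0.5233 × 26.5 × 0.5606 = 7.774 mg/L.
Minimum DO = C_s − D_c = 9.82 − 7.774 = 2.046 mg/L.

t_c ≈ 1.32 d; D_c ≈ 7.77 mg/L; min DO ≈ 2.05 mg/L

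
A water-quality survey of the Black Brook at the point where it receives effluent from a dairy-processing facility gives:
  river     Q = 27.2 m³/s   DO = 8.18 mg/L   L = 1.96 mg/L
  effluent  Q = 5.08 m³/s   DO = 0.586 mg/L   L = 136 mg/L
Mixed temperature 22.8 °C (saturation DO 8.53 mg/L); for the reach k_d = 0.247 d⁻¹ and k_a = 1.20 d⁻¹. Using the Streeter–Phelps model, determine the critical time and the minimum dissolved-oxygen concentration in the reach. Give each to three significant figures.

Mixed DO = (27.2×8.18 + 5.08×0.586)/(27.2+5.08) = 225.5/32.28 = 6.985 mg/L.
Mixed L₀ = (27.2×1.96 + 5.08×136)/(32.28) = 744.2/32.28 = 23.05 mg/L.
Initial deficit D₀ = C_s − DO₀ = 8.53 − 6.985 = 1.545 mg/L.
t_c = (1/0.9530) ln[(1.20/0.247)(1 − 1.545×0.9530/(0.247×23.05))] = 1.049 × ln(3.602) = 1.345 d.
D_c = (0.247/1.20) × 23.05 × e^(−0.247×1.345) = 0.2058 × 23.05 × 0.7174 = 3.404 mg/L.
Minimum DO = 8.53 − 3.404 = 5.126 mg/L.

t_c ≈ 1.34 d; minimum DO ≈ 5.13 mg/L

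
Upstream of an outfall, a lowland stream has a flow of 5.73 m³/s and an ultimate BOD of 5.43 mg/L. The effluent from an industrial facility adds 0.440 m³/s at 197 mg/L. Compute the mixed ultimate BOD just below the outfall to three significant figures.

19.1 mg/L

Flow-weighted mixing: C = (Q_r C_r + Q_w C_w)/(Q_r + Q_w)
= (5.73×5.43 + 0.440×197)/(5.73 + 0.440) = 117.8/6.170 = 19.09 mg/L.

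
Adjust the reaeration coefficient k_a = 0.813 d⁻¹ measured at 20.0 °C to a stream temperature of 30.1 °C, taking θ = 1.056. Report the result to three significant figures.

k_a(T₂) = k_a(T₁) · θ^(T₂−T₁) = 0.813 × 1.056^(30.1−20.0)
= 0.813 × 1.056^10.1 = 0.813 × 1.734 = 1.410 d⁻¹.

k_a ≈ 1.41 d⁻¹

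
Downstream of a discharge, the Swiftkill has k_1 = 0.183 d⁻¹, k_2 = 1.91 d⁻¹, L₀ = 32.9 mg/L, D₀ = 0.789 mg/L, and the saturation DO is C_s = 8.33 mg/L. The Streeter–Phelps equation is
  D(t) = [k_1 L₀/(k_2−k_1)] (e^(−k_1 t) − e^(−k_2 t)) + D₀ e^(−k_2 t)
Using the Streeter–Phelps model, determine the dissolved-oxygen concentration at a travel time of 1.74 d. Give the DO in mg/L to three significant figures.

k_1 L₀/(k_2−k_1) = 0.183×32.9/(1.91−0.183) = 6.021/1.727 = 3.486 mg/L.
e^(−k_1 t) = e^(−0.183×1.740) = 0.7273; e^(−k_2 t) = e^(−1.91×1.740) = 0.03603.
D = 3.486 × (0.7273 − 0.03603) + 0.789 × 0.03603 = 2.410 + 0.02843 = 2.438 mg/L.
DO = C_s − D = 8.33 − 2.438 = 5.892 mg/L.

DO ≈ 5.89 mg/L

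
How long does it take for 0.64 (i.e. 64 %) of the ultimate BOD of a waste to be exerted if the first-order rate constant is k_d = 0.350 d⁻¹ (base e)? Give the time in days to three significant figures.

t ≈ 2.92 d

y/L₀ = 1 − e^(−k_d t) = 0.64 ⇒ e^(−k_d t) = 0.360
t = −ln(0.360) / 0.350 = 1.022 / 0.350 = 2.919 d.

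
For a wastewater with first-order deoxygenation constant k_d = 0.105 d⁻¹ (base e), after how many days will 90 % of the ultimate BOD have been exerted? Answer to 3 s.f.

y/L₀ = 1 − e^(−k_d t) = 0.90 ⇒ e^(−k_d t) = 0.100
t = −ln(0.100) / 0.105 = 2.303 / 0.105 = 21.93 d.

t ≈ 21.9 d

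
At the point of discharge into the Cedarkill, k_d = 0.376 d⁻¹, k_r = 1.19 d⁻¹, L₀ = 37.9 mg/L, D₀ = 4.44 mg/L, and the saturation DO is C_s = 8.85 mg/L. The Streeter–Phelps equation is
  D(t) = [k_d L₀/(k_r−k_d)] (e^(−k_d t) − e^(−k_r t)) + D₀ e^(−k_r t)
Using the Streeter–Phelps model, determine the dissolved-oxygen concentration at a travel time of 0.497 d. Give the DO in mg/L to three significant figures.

DO ≈ 1.56 mg/L

k_d L₀/(k_r−k_d) = 0.376×37.9/(1.19−0.376) = 14.25/0.8140 = 17.51 mg/L.
e^(−k_d t) = e^(−0.376×0.4970) = 0.8295; e^(−k_r t) = e^(−1.19×0.4970) = 0.5535.
D = 17.51 × (0.8295 − 0.5535) + 4.44 × 0.5535 = 4.832 + 2.458 = 7.290 mg/L.
DO = C_s − D = 8.85 − 7.290 = 1.560 mg/L.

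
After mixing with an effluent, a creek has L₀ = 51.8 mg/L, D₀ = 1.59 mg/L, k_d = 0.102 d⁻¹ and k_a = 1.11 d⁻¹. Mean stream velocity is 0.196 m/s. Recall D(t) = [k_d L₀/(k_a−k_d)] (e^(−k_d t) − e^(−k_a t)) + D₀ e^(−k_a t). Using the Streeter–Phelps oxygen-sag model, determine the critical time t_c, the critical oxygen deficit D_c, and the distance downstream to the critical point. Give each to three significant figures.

At the critical point dD/dt = 0, so k_d L₀ e^(−k_d t) = k_a D. Substituting D(t) from the Streeter–Phelps equation and solving for t gives
t_c = ln[(k_a/k_d)(1 − D₀(k_a−k_d)/(k_d L₀))] / (k_a−k_d).
Here k_a−k_d = 1.008 d⁻¹ and 1 − D₀(k_a−k_d)/(k_d L₀) = 1 − 1.59×1.008/(0.102×51.8) = 0.6967, so
t_c = ln(10.88 × 0.6967) / 1.008 = 2.026 / 1.008 = 2.010 d.
D_c = (k_d/k_a) L₀ e^(−k_d t_c) = (0.102/1.11) × 51.8 × e^(−0.102×2.010) = 0.09189 × 51.8 × 0.8147 = 3.878 mg/L.
x_c = v t_c = 0.196 m/s × 2.010 d × 86400 s/d = 34030 m ≈ 34.0 km.

t_c ≈ 2.01 d; D_c ≈ 3.88 mg/L; x_c ≈ 34.0 km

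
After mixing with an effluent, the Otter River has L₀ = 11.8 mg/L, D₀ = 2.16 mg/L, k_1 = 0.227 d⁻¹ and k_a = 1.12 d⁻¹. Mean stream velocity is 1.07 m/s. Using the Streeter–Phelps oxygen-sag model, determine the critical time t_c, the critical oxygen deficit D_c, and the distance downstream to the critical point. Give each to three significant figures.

At the critical point dD/dt = 0, so k_1 L₀ e^(−k_1 t) = k_a D. Substituting D(t) from the Streeter–Phelps equation and solving for t gives
t_c = ln[(k_a/k_1)(1 − D₀(k_a−k_1)/(k_1 L₀))] / (k_a−k_1).
Here k_a−k_1 = 0.8930 d⁻¹ and 1 − D₀(k_a−k_1)/(k_1 L₀) = 1 − 2.16×0.8930/(0.227×11.8) = 0.2799, so
t_c = ln(4.934 × 0.2799) / 0.8930 = 0.3228 / 0.8930 = 0.3615 d.
D_c = (k_1/k_a) L₀ e^(−k_1 t_c) = (0.227/1.12) × 11.8 × e^(−0.227×0.3615) = 0.2027 × 11.8 × 0.9212 = 2.203 mg/L.
x_c = v t_c = 1.07 m/s × 0.3615 d × 86400 s/d = 33420 m ≈ 33.4 km.

t_c ≈ 0.361 d; D_c ≈ 2.20 mg/L; x_c ≈ 33.4 km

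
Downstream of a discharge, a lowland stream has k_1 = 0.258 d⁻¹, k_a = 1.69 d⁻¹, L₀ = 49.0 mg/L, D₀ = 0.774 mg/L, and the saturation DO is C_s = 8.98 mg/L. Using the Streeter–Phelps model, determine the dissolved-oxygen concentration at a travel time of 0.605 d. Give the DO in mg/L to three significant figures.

k_1 L₀/(k_a−k_1) = 0.258×49.0/(1.69−0.258) = 12.64/1.432 = 8.828 mg/L.
e^(−k_1 t) = e^(−0.258×0.6050) = 0.8555; e^(−k_a t) = e^(−1.69×0.6050) = 0.3597.
D = 8.828 × (0.8555 − 0.3597) + 0.774 × 0.3597 = 4.377 + 0.2784 = 4.655 mg/L.
DO = C_s − D = 8.98 − 4.655 = 4.325 mg/L.

DO ≈ 4.32 mg/L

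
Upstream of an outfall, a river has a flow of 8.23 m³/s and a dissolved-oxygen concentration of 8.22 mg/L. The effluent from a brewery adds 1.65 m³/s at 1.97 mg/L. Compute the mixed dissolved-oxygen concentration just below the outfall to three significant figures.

7.18 mg/L

Flow-weighted mixing: C = (Q_r C_r + Q_w C_w)/(Q_r + Q_w)
= (8.23×8.22 + 1.65×1.97)/(8.23 + 1.65) = 70.90/9.880 = 7.176 mg/L.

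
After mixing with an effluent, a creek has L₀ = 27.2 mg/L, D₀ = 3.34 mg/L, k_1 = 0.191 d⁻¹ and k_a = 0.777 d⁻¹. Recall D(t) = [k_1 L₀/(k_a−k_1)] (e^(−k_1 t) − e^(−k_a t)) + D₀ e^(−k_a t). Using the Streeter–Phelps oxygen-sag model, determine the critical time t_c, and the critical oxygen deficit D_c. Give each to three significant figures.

t_c ≈ 1.59 d; D_c ≈ 4.94 mg/L

At the critical point dD/dt = 0, so k_1 L₀ e^(−k_1 t) = k_a D. Substituting D(t) from the Streeter–Phelps equation and solving for t gives
t_c = ln[(k_a/k_1)(1 − D₀(k_a−k_1)/(k_1 L₀))] / (k_a−k_1).
Here k_a−k_1 = 0.5860 d⁻¹ and 1 − D₀(k_a−k_1)/(k_1 L₀) = 1 − 3.34×0.5860/(0.191×27.2) = 0.6233, so
t_c = ln(4.068 × 0.6233) / 0.5860 = 0.9304 / 0.5860 = 1.588 d.
L(t_c) = L₀ e^(−k_1 t_c) = 27.2 × 0.7384 = 20.08 mg/L, and at the critical point k_a D_c = k_1 L, so D_c = (0.191/0.777) × 20.08 = 4.937 mg/L.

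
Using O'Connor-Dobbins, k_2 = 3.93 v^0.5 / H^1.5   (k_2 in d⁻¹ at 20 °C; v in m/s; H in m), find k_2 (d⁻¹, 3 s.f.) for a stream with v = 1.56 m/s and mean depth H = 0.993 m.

k_2 = 3.93 × 1.56^0.5 / 0.993^1.5 = 3.93 × 1.249 / 0.9895 = 4.961 d⁻¹.

k_2 ≈ 4.96 d⁻¹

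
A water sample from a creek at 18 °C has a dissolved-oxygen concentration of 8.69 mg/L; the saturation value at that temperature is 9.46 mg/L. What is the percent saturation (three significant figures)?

91.9 % saturation

% saturation = C/C_s × 100 = 8.69/9.46 × 100 = 91.9 %.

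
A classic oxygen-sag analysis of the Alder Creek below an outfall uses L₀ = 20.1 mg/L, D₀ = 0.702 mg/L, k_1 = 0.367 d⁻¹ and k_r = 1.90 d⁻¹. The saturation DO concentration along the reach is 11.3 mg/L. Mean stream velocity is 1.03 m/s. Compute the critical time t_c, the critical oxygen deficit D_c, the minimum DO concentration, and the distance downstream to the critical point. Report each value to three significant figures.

At the critical point dD/dt = 0, so k_1 L₀ e^(−k_1 t) = k_r D. Substituting D(t) from the Streeter–Phelps equation and solving for t gives
t_c = ln[(k_r/k_1)(1 − D₀(k_r−k_1)/(k_1 L₀))] / (k_r−k_1).
Here k_r−k_1 = 1.533 d⁻¹ and 1 − D₀(k_r−k_1)/(k_1 L₀) = 1 − 0.702×1.533/(0.367×20.1) = 0.8541, so
t_c = ln(5.177 × 0.8541) / 1.533 = 1.487 / 1.533 = 0.9697 d.
L(t_c) = L₀ e^(−k_1 t_c) = 20.1 × 0.7006 = 14.08 mg/L, and at the critical point k_r D_c = k_1 L, so D_c = (0.367/1.90) × 14.08 = 2.720 mg/L.
Minimum DO = C_s − D_c = 11.3 − 2.720 = 8.580 mg/L.
x_c = v t_c = 1.03 m/s × 0.9697 d × 86400 s/d = 86300 m ≈ 86.3 km.

t_c ≈ 0.970 d; D_c ≈ 2.72 mg/L; min DO ≈ 8.58 mg/L; x_c ≈ 86.3 km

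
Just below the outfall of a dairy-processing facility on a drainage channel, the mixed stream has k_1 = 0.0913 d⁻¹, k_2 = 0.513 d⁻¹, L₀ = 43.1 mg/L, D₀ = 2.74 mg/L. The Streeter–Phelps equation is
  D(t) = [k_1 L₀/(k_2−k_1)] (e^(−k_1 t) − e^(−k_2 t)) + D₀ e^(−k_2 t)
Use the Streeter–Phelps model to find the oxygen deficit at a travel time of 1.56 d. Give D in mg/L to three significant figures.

k_1 L₀/(k_2−k_1) = 0.0913×43.1/(0.513−0.0913) = 3.935/0.4217 = 9.331 mg/L.
e^(−k_1 t) = e^(−0.0913×1.560) = 0.8672; e^(−k_2 t) = e^(−0.513×1.560) = 0.4492.
D = 9.331 × (0.8672 − 0.4492) + 2.74 × 0.4492 = 3.901 + 1.231 = 5.132 mg/L.

D ≈ 5.13 mg/L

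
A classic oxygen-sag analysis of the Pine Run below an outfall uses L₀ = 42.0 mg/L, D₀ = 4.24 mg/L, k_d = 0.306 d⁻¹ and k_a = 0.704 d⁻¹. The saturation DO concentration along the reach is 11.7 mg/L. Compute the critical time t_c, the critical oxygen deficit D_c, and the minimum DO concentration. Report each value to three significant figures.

With k_a/k_d = 2.301 and 1 − D₀(k_a−k_d)/(k_d L₀) = 0.8687,
t_c = ln(2.301 × 0.8687) / (0.704 − 0.306) = ln(1.999) / 0.3980 = 0.6924/0.3980 = 1.740 d.
D_c = (k_d/k_a) L₀ e^(−k_d t_c) = (0.306/0.704) × 42.0 × e^(−0.306×1.740) = 0.4347 × 42.0 × 0.5872 = 10.72 mg/L.
Minimum DO = C_s − D_c = 11.7 − 10.72 = 0.9801 mg/L.

t_c ≈ 1.74 d; D_c ≈ 10.7 mg/L; min DO ≈ 0.980 mg/L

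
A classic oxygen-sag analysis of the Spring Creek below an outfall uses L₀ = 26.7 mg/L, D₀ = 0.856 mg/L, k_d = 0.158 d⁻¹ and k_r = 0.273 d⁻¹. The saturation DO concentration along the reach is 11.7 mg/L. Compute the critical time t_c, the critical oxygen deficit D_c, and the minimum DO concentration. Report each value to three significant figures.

t_c ≈ 4.55 d; D_c ≈ 7.53 mg/L; min DO ≈ 4.17 mg/L

At the critical point dD/dt = 0, so k_d L₀ e^(−k_d t) = k_r D. Substituting D(t) from the Streeter–Phelps equation and solving for t gives
t_c = ln[(k_r/k_d)(1 − D₀(k_r−k_d)/(k_d L₀))] / (k_r−k_d).
Here k_r−k_d = 0.1150 d⁻¹ and 1 − D₀(k_r−k_d)/(k_d L₀) = 1 − 0.856×0.1150/(0.158×26.7) = 0.9767, so
t_c = ln(1.728 × 0.9767) / 0.1150 = 0.5233 / 0.1150 = 4.550 d.
D_c = (k_d/k_r) L₀ e^(−k_d t_c) = (0.158/0.273) × 26.7 × e^(−0.158×4.550) = 0.5788 × 26.7 × 0.4873 = 7.530 mg/L.
Minimum DO = C_s − D_c = 11.7 − 7.530 = 4.170 mg/L.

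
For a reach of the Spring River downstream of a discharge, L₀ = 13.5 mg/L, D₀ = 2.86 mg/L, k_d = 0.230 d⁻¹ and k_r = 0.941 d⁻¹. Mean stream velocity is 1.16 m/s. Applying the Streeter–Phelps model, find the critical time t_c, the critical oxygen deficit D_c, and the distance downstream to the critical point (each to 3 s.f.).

t_c ≈ 0.485 d; D_c ≈ 2.95 mg/L; x_c ≈ 48.6 km

With k_r/k_d = 4.091 and 1 − D₀(k_r−k_d)/(k_d L₀) = 0.3451,
t_c = ln(4.091 × 0.3451) / (0.941 − 0.230) = ln(1.412) / 0.7110 = 0.3449/0.7110 = 0.4852 d.
L(t_c) = L₀ e^(−k_d t_c) = 13.5 × 0.8944 = 12.07 mg/L, and at the critical point k_r D_c = k_d L, so D_c = (0.230/0.941) × 12.07 = 2.951 mg/L.
x_c = v t_c = 1.16 m/s × 0.4852 d × 86400 s/d = 48620 m ≈ 48.6 km.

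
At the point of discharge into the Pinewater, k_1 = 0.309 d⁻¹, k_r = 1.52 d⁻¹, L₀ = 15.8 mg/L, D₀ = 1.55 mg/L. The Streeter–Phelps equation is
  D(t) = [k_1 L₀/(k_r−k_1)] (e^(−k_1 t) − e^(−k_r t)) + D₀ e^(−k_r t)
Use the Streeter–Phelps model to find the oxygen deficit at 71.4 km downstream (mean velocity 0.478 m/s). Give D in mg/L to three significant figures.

D ≈ 2.18 mg/L

Travel time t = x/v = 71.4 km / (0.478 m/s) = 71400 m / 0.478 m/s = 149400 s = 1.729 d.
k_1 L₀/(k_r−k_1) = 0.309×15.8/(1.52−0.309) = 4.882/1.211 = 4.032 mg/L.
e^(−k_1 t) = e^(−0.309×1.729) = 0.5861; e^(−k_r t) = e^(−1.52×1.729) = 0.07223.
D = 4.032 × (0.5861 − 0.07223) + 1.55 × 0.07223 = 2.072 + 0.1120 = 2.184 mg/L.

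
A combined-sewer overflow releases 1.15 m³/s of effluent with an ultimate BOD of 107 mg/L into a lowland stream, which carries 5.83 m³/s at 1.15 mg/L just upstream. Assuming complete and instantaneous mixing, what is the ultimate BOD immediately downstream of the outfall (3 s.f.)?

18.6 mg/L

Flow-weighted mixing: C = (Q_r C_r + Q_w C_w)/(Q_r + Q_w)
= (5.83×1.15 + 1.15×107)/(5.83 + 1.15) = 129.8/6.980 = 18.59 mg/L.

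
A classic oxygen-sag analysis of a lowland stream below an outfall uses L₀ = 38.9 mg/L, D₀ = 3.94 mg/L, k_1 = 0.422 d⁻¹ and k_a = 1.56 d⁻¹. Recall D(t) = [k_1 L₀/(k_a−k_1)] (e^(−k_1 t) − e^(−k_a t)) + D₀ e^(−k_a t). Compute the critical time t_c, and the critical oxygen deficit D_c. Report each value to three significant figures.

t_c ≈ 0.869 d; D_c ≈ 7.29 mg/L

At the critical point dD/dt = 0, so k_1 L₀ e^(−k_1 t) = k_a D. Substituting D(t) from the Streeter–Phelps equation and solving for t gives
t_c = ln[(k_a/k_1)(1 − D₀(k_a−k_1)/(k_1 L₀))] / (k_a−k_1).
Here k_a−k_1 = 1.138 d⁻¹ and 1 − D₀(k_a−k_1)/(k_1 L₀) = 1 − 3.94×1.138/(0.422×38.9) = 0.7269, so
t_c = ln(3.697 × 0.7269) / 1.138 = 0.9884 / 1.138 = 0.8686 d.
L(t_c) = L₀ e^(−k_1 t_c) = 38.9 × 0.6931 = 26.96 mg/L, and at the critical point k_a D_c = k_1 L, so D_c = (0.422/1.56) × 26.96 = 7.294 mg/L.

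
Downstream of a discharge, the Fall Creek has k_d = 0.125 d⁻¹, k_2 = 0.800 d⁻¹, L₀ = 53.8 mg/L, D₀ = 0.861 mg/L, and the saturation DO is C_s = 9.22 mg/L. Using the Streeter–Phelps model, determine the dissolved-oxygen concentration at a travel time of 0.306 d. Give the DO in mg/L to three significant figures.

k_d L₀/(k_2−k_d) = 0.125×53.8/(0.800−0.125) = 6.725/0.6750 = 9.963 mg/L.
e^(−k_d t) = e^(−0.125×0.3060) = 0.9625; e^(−k_2 t) = e^(−0.800×0.3060) = 0.7829.
D = 9.963 × (0.9625 − 0.7829) + 0.861 × 0.7829 = 1.789 + 0.6740 = 2.464 mg/L.
DO = C_s − D = 9.22 − 2.464 = 6.756 mg/L.

DO ≈ 6.76 mg/L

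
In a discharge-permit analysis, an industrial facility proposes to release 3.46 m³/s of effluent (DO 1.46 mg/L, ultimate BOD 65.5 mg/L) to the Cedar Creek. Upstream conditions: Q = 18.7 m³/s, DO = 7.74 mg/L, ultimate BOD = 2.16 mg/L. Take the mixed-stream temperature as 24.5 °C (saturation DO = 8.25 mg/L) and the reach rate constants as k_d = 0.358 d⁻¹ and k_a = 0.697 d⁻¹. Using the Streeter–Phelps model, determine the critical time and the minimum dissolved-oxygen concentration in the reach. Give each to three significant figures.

Mixed DO = (18.7×7.74 + 3.46×1.46)/(18.7+3.46) = 149.8/22.16 = 6.759 mg/L.
Mixed L₀ = (18.7×2.16 + 3.46×65.5)/(22.16) = 267.0/22.16 = 12.05 mg/L.
Initial deficit D₀ = C_s − DO₀ = 8.25 − 6.759 = 1.491 mg/L.
t_c = (1/0.3390) ln[(0.697/0.358)(1 − 1.491×0.3390/(0.358×12.05))] = 2.950 × ln(1.719) = 1.598 d.
D_c = (0.358/0.697) × 12.05 × e^(−0.358×1.598) = 0.5136 × 12.05 × 0.5644 = 3.493 mg/L.
Minimum DO = 8.25 − 3.493 = 4.757 mg/L.

t_c ≈ 1.60 d; minimum DO ≈ 4.76 mg/L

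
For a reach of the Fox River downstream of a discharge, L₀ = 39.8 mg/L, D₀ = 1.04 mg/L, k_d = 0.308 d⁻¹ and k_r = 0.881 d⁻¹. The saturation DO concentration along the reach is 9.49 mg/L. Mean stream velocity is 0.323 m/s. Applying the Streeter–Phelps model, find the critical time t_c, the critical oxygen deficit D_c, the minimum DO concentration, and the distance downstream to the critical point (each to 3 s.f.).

At the critical point dD/dt = 0, so k_d L₀ e^(−k_d t) = k_r D. Substituting D(t) from the Streeter–Phelps equation and solving for t gives
t_c = ln[(k_r/k_d)(1 − D₀(k_r−k_d)/(k_d L₀))] / (k_r−k_d).
Here k_r−k_d = 0.5730 d⁻¹ and 1 − D₀(k_r−k_d)/(k_d L₀) = 1 − 1.04×0.5730/(0.308×39.8) = 0.9514, so
t_c = ln(2.860 × 0.9514) / 0.5730 = 1.001 / 0.5730 = 1.747 d.
D_c = (k_d/k_r) L₀ e^(−k_d t_c) = (0.308/0.881) × 39.8 × e^(−0.308×1.747) = 0.3496 × 39.8 × 0.5838 = 8.124 mg/L.
Minimum DO = C_s − D_c = 9.49 − 8.124 = 1.366 mg/L.
x_c = v t_c = 0.323 m/s × 1.747 d × 86400 s/d = 48760 m ≈ 48.8 km.

t_c ≈ 1.75 d; D_c ≈ 8.12 mg/L; min DO ≈ 1.37 mg/L; x_c ≈ 48.8 km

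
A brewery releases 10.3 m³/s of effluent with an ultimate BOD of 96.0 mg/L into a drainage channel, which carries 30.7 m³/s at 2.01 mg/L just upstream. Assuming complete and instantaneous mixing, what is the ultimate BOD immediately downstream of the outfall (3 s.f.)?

Flow-weighted mixing: C = (Q_r C_r + Q_w C_w)/(Q_r + Q_w)
= (30.7×2.01 + 10.3×96.0)/(30.7 + 10.3) = 1051/41.00 = 25.62 mg/L.

25.6 mg/L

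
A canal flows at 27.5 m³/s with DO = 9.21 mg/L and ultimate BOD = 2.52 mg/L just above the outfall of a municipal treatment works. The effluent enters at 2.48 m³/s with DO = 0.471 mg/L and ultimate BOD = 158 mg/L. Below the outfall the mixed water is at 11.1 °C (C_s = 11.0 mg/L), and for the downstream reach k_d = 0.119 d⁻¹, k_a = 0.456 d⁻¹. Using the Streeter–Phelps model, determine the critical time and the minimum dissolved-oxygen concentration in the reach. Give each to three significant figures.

t_c ≈ 2.14 d; minimum DO ≈ 7.89 mg/L

Mixed DO = (27.5×9.21 + 2.48×0.471)/(27.5+2.48) = 254.4/29.98 = 8.487 mg/L.
Mixed L₀ = (27.5×2.52 + 2.48×158)/(29.98) = 461.1/29.98 = 15.38 mg/L.
Initial deficit D₀ = C_s − DO₀ = 11.0 − 8.487 = 2.513 mg/L.
t_c = (1/0.3370) ln[(0.456/0.119)(1 − 2.513×0.3370/(0.119×15.38))] = 2.967 × ln(2.059) = 2.143 d.
D_c = (0.119/0.456) × 15.38 × e^(−0.119×2.143) = 0.2610 × 15.38 × 0.7749 = 3.110 mg/L.
Minimum DO = 11.0 − 3.110 = 7.890 mg/L.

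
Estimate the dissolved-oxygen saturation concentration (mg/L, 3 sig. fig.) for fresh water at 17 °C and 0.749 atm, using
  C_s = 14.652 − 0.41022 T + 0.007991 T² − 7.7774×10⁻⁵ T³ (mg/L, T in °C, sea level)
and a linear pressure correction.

At sea level: C_s = 14.652 − 0.41022×17 + 0.007991×17² − 7.7774×10⁻⁵×17³ = 9.606 mg/L.
Pressure correction: C_s' = 9.606 × 0.749 = 7.195 mg/L.

C_s ≈ 7.19 mg/L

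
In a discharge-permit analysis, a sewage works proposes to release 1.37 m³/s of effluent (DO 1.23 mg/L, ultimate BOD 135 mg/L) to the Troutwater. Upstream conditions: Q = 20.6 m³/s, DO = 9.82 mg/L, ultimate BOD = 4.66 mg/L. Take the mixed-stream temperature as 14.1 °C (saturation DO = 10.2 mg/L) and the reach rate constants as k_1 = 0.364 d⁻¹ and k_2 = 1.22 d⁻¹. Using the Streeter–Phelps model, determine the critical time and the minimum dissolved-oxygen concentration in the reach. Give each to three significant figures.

t_c ≈ 1.20 d; minimum DO ≈ 7.73 mg/L

Mixed DO = (20.6×9.82 + 1.37×1.23)/(20.6+1.37) = 204.0/21.97 = 9.284 mg/L.
Mixed L₀ = (20.6×4.66 + 1.37×135)/(21.97) = 280.9/21.97 = 12.79 mg/L.
Initial deficit D₀ = C_s − DO₀ = 10.2 − 9.284 = 0.9157 mg/L.
t_c = (1/0.8560) ln[(1.22/0.364)(1 − 0.9157×0.8560/(0.364×12.79))] = 1.168 × ln(2.787) = 1.198 d.
D_c = (0.364/1.22) × 12.79 × e^(−0.364×1.198) = 0.2984 × 12.79 × 0.6467 = 2.467 mg/L.
Minimum DO = 10.2 − 2.467 = 7.733 mg/L.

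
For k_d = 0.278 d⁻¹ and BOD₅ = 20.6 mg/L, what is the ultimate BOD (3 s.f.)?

BOD₅ = L₀(1 − e^(−5k_d)) ⇒ L₀ = BOD₅ / (1 − e^(−5×0.278))
= 20.6 / (1 − 0.2491) = 20.6 / 0.7509 = 27.43 mg/L.

L₀ ≈ 27.4 mg/L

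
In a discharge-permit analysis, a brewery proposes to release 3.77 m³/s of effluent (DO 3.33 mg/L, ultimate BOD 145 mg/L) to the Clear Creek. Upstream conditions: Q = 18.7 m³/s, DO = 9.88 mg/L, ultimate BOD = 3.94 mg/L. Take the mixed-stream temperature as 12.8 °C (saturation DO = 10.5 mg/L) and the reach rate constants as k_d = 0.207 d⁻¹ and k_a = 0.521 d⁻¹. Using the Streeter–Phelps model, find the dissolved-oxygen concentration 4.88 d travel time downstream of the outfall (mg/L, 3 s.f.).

DO ≈ 5.17 mg/L

Mixed DO = (18.7×9.88 + 3.77×3.33)/(18.7+3.77) = 197.3/22.47 = 8.781 mg/L.
Mixed L₀ = (18.7×3.94 + 3.77×145)/(22.47) = 620.3/22.47 = 27.61 mg/L.
Initial deficit D₀ = C_s − DO₀ = 10.5 − 8.781 = 1.719 mg/L.
D(4.88) = [0.207×27.61/(0.521−0.207)](e^(−0.207×4.88) − e^(−0.521×4.88)) + 1.719 e^(−0.521×4.88)
= 18.20 × (0.3642 − 0.07867) + 1.719 × 0.07867 = 5.331 mg/L.
DO = 10.5 − 5.331 = 5.169 mg/L.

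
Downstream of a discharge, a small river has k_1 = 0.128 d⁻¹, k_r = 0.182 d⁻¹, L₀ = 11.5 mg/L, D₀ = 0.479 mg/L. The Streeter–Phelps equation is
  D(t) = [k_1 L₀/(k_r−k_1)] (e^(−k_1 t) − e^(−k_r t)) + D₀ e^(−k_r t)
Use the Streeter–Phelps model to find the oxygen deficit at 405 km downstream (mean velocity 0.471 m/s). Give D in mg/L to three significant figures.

D ≈ 3.25 mg/L

Travel time t = x/v = 405 km / (0.471 m/s) = 405000 m / 0.471 m/s = 859900 s = 9.952 d.
k_1 L₀/(k_r−k_1) = 0.128×11.5/(0.182−0.128) = 1.472/0.05400 = 27.26 mg/L.
e^(−k_1 t) = e^(−0.128×9.952) = 0.2797; e^(−k_r t) = e^(−0.182×9.952) = 0.1634.
D = 27.26 × (0.2797 − 0.1634) + 0.479 × 0.1634 = 3.170 + 0.07829 = 3.249 mg/L.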